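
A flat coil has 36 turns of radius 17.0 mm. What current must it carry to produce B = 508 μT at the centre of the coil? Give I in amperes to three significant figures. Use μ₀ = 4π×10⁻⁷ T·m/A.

For an N-turn coil, B = Nμ₀I/(2R) with R = 0.017 m, so I = 2RB/(Nμ₀) = 2 × 0.017 × 5.08×10⁻⁴ / (36 × 4π×10⁻⁷) = 0.382 A.

I ≈ 0.382 A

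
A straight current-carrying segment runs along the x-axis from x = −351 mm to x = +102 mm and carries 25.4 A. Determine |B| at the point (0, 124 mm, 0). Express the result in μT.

For a finite straight segment, B = (μ₀I/4πd)(sinθ₁ + sinθ₂), where θ₁, θ₂ are the angles from the perpendicular to each end.
The perpendicular distance is d = 0.124 m; the end-offsets along the wire are a = 0.351 m and b = 0.102 m.
sinθ₁ = 0.351/√(0.351²+0.124²) = 0.9429; sinθ₂ = 0.102/√(0.102²+0.124²) = 0.6353.
B = (4π×10⁻⁷ × 25.4) / (4π × 0.124) × (0.9429 + 0.6353) = 3.23×10⁻⁵ T.

B ≈ 32.3 μT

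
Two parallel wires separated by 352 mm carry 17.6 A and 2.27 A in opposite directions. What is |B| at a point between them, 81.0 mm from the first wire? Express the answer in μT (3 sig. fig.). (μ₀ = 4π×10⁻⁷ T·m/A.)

Each long wire gives B = μ₀I/(2πd). Distances are d₁ = 0.081 m and d₂ = 0.271 m.
B₁ = 4.35×10⁻⁵ T, B₂ = 1.68×10⁻⁶ T.
Between antiparallel currents both contributions point the same way, so they add. B = B₁ + B₂ = 4.35×10⁻⁵ + 1.68×10⁻⁶ = 4.51×10⁻⁵ T.

B ≈ 45.1 μT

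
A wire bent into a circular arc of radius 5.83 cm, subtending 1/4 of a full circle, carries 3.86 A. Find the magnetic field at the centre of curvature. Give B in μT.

The Biot–Savart field of a circular arc at its centre is B = μ₀Iφ/(4πR), with φ = 1.571 rad.
B = (4π×10⁻⁷ × 3.86 × 1.571) / (4π × 0.0583) = 1.04×10⁻⁵ T.

B ≈ 10.4 μT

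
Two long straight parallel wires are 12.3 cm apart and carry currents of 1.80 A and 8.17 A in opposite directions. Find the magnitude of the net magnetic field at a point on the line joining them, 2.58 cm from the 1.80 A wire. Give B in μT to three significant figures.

B ≈ 30.8 μT

Each long wire gives B = μ₀I/(2πd). Distances are d₁ = 0.0258 m and d₂ = 0.0972 m.
B₁ = 1.40×10⁻⁵ T, B₂ = 1.68×10⁻⁵ T.
Between antiparallel currents both contributions point the same way, so they add. B = B₁ + B₂ = 1.40×10⁻⁵ + 1.68×10⁻⁵ = 3.08×10⁻⁵ T.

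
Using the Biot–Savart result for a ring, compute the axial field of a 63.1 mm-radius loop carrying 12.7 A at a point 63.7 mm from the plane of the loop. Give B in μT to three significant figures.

On the axis of a circular loop, B = μ₀IR² / [2(R²+z²)^(3/2)].
R² + z² = (0.0631)² + (0.0637)² = 0.008039 m², and (R²+z²)^(3/2) = 7.21×10⁻⁴ m³.
B = (4π×10⁻⁷ × 12.7 × 0.003982) / (2 × 7.21×10⁻⁴) = 4.41×10⁻⁵ T.

B ≈ 44.1 μT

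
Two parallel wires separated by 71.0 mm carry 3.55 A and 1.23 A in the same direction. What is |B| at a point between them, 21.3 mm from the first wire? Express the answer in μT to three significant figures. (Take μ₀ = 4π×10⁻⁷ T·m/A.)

Each long wire gives B = μ₀I/(2πd). Distances are d₁ = 0.0213 m and d₂ = 0.0497 m.
B₁ = 3.33×10⁻⁵ T, B₂ = 4.95×10⁻⁶ T.
Between parallel currents the two contributions point in opposite directions, so they subtract. B = |B₁ − B₂| = |3.33×10⁻⁵ − 4.95×10⁻⁶| = 2.84×10⁻⁵ T.

B ≈ 28.4 μT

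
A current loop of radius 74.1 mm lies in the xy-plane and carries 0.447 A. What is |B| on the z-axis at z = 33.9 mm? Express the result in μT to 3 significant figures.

B ≈ 2.85 μT

On the axis of a circular loop, B = μ₀IR² / [2(R²+z²)^(3/2)].
R² + z² = (0.0741)² + (0.0339)² = 0.00664 m², and (R²+z²)^(3/2) = 5.41×10⁻⁴ m³.
B = (4π×10⁻⁷ × 0.447 × 0.005491) / (2 × 5.41×10⁻⁴) = 2.85×10⁻⁶ T.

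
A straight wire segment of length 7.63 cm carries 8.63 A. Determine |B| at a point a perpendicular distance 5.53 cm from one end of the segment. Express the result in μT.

For a finite straight segment, B = (μ₀I/4πd)(sinθ₁ + sinθ₂), where θ₁, θ₂ are the angles from the perpendicular to each end.
The perpendicular foot is at one end, so the two end-offsets along the wire are 0 and L = 0.0763 m.
sinθ₁ = 0/√(0²+0.0553²) = 0.0000; sinθ₂ = 0.0763/√(0.0763²+0.0553²) = 0.8097.
B = (4π×10⁻⁷ × 8.63) / (4π × 0.0553) × (0.0000 + 0.8097) = 1.26×10⁻⁵ T.

B ≈ 12.6 μT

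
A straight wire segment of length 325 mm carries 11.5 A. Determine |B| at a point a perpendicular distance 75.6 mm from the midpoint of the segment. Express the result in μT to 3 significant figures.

For a finite straight segment, B = (μ₀I/4πd)(sinθ₁ + sinθ₂), where θ₁, θ₂ are the angles from the perpendicular to each end.
The perpendicular from the point meets the wire at its midpoint, so each end is L/2 = 0.1625 m away along the wire.
sinθ₁ = 0.1625/√(0.1625²+0.0756²) = 0.9067; sinθ₂ = 0.1625/√(0.1625²+0.0756²) = 0.9067.
B = (4π×10⁻⁷ × 11.5) / (4π × 0.0756) × (0.9067 + 0.9067) = 2.76×10⁻⁵ T.

B ≈ 27.6 μT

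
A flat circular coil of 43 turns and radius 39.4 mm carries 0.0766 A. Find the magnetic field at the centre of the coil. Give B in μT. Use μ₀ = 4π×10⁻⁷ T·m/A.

For an N-turn flat coil, B = Nμ₀I/(2R) with R = 0.0394 m.
B = 43 × 1.22×10⁻⁶ T = 5.25×10⁻⁵ T.

B ≈ 52.5 μT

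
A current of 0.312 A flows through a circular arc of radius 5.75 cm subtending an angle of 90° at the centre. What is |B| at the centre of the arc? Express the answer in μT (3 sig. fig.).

B ≈ 0.852 μT

The Biot–Savart field of a circular arc at its centre is B = μ₀Iφ/(4πR), with φ = 1.571 rad.
B = (4π×10⁻⁷ × 0.312 × 1.571) / (4π × 0.0575) = 8.52×10⁻⁷ T.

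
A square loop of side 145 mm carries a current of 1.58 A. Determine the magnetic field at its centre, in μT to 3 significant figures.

B ≈ 12.3 μT

Each side is a finite straight segment at perpendicular distance d = a/(2 tan(π/4)) = 0.0725 m from the centre, with end-angles ±π/4.
One side contributes B₁ = (μ₀I/4πd)·2 sin(π/4) = 3.08×10⁻⁶ T.
All 4 sides add in the same direction: B = 4 × 3.08×10⁻⁶ = 1.23×10⁻⁵ T.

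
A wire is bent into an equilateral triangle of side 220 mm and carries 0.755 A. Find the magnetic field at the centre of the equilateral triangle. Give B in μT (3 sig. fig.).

Each side is a finite straight segment at perpendicular distance d = a/(2 tan(π/3)) = 0.06351 m from the centre, with end-angles ±π/3.
One side contributes B₁ = (μ₀I/4πd)·2 sin(π/3) = 2.06×10⁻⁶ T.
All 3 sides add in the same direction: B = 3 × 2.06×10⁻⁶ = 6.18×10⁻⁶ T.

B ≈ 6.18 μT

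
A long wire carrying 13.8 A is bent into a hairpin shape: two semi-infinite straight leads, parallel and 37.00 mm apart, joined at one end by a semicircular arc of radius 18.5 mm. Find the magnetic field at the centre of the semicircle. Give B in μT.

B ≈ 384 μT

The semicircular arc contributes B_arc = μ₀I·π/(4πR) = μ₀I/(4R) = 2.34×10⁻⁴ T.
Each semi-infinite lead is at perpendicular distance R = 0.0185 m from the centre, with the perpendicular foot at its near end, so it contributes μ₀I/(4πR); both point the same way, together 1.49×10⁻⁴ T.
Arc and leads all point the same direction: B = 2.34×10⁻⁴ + 1.49×10⁻⁴ = 3.84×10⁻⁴ T.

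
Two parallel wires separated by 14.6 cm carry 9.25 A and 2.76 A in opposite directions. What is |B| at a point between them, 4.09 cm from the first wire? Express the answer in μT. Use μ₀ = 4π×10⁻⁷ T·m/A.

Each long wire gives B = μ₀I/(2πd). Distances are d₁ = 0.0409 m and d₂ = 0.1051 m.
B₁ = 4.52×10⁻⁵ T, B₂ = 5.25×10⁻⁶ T.
Between antiparallel currents both contributions point the same way, so they add. B = B₁ + B₂ = 4.52×10⁻⁵ + 5.25×10⁻⁶ = 5.05×10⁻⁵ T.

B ≈ 50.5 μT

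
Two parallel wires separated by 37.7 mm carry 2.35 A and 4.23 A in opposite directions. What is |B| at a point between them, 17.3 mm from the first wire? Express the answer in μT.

Each long wire gives B = μ₀I/(2πd). Distances are d₁ = 0.0173 m and d₂ = 0.0204 m.
B₁ = 2.72×10⁻⁵ T, B₂ = 4.15×10⁻⁵ T.
Between antiparallel currents both contributions point the same way, so they add. B = B₁ + B₂ = 2.72×10⁻⁵ + 4.15×10⁻⁵ = 6.86×10⁻⁵ T.

B ≈ 68.6 μT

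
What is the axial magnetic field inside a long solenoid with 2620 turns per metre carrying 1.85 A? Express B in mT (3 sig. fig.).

Inside a long solenoid, B = μ₀nI with n = 2620 turns/m.
B = 4π×10⁻⁷ × 2620 × 1.85 = 6.09×10⁻³ T.

B ≈ 6.09 mT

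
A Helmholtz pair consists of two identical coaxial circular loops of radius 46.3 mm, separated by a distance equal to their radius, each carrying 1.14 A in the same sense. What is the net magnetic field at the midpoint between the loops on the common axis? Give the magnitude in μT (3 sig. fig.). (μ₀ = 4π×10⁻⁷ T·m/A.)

B ≈ 22.1 μT

Each loop contributes B = μ₀IR²/[2(R²+z²)^(3/2)] on the axis, with z measured from that loop.
Loop 1 (z = 0.02315 m): B₁ = 1.11×10⁻⁵ T. Loop 2 (z = 0.02315 m): B₂ = 1.11×10⁻⁵ T.
The fields add: B = B₁ + B₂ = 2.21×10⁻⁵ T.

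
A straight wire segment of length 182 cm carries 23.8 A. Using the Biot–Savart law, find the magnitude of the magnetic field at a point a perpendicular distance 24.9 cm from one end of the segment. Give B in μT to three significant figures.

B ≈ 9.47 μT

For a finite straight segment, B = (μ₀I/4πd)(sinθ₁ + sinθ₂), where θ₁, θ₂ are the angles from the perpendicular to each end.
The perpendicular foot is at one end, so the two end-offsets along the wire are 0 and L = 1.82 m.
sinθ₁ = 0/√(0²+0.249²) = 0.0000; sinθ₂ = 1.82/√(1.82²+0.249²) = 0.9908.
B = (4π×10⁻⁷ × 23.8) / (4π × 0.249) × (0.0000 + 0.9908) = 9.47×10⁻⁶ T.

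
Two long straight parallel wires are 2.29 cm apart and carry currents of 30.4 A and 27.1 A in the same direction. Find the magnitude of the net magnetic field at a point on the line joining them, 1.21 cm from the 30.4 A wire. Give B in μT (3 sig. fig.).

B ≈ 0.627 μT

Each long wire gives B = μ₀I/(2πd). Distances are d₁ = 0.0121 m and d₂ = 0.0108 m.
B₁ = 5.02×10⁻⁴ T, B₂ = 5.02×10⁻⁴ T.
Between parallel currents the two contributions point in opposite directions, so they subtract. B = |B₁ − B₂| = |5.02×10⁻⁴ − 5.02×10⁻⁴| = 6.27×10⁻⁷ T.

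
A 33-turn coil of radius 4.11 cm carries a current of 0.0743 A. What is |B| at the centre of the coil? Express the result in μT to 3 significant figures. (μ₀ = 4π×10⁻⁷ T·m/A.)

B ≈ 37.5 μT

For an N-turn flat coil, B = Nμ₀I/(2R) with R = 0.0411 m.
B = 33 × 1.14×10⁻⁶ T = 3.75×10⁻⁵ T.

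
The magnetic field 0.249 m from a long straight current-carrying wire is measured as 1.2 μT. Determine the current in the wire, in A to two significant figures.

I ≈ 1.5 A

For a long straight wire B = μ₀I/(2πd), so I = 2πdB/μ₀.
I = 2π × 0.249 × 1.20×10⁻⁶ / (4π×10⁻⁷) = 1.49 A.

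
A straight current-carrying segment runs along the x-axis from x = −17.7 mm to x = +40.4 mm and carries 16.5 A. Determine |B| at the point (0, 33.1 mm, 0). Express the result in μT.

For a finite straight segment, B = (μ₀I/4πd)(sinθ₁ + sinθ₂), where θ₁, θ₂ are the angles from the perpendicular to each end.
The perpendicular distance is d = 0.0331 m; the end-offsets along the wire are a = 0.0177 m and b = 0.0404 m.
sinθ₁ = 0.0177/√(0.0177²+0.0331²) = 0.4716; sinθ₂ = 0.0404/√(0.0404²+0.0331²) = 0.7735.
B = (4π×10⁻⁷ × 16.5) / (4π × 0.0331) × (0.4716 + 0.7735) = 6.21×10⁻⁵ T.

B ≈ 62.1 μT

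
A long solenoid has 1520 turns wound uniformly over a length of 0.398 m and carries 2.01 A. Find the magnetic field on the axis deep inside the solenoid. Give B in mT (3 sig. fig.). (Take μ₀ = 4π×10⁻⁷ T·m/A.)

B ≈ 9.65 mT

Inside a long solenoid, B = μ₀nI with n = 3819 turns/m.
B = 4π×10⁻⁷ × 3819 × 2.01 = 9.65×10⁻³ T.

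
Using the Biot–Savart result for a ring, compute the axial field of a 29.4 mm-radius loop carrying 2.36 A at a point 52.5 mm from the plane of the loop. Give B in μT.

On the axis of a circular loop, B = μ₀IR² / [2(R²+z²)^(3/2)].
R² + z² = (0.0294)² + (0.0525)² = 0.003621 m², and (R²+z²)^(3/2) = 2.18×10⁻⁴ m³.
B = (4π×10⁻⁷ × 2.36 × 0.0008644) / (2 × 2.18×10⁻⁴) = 5.88×10⁻⁶ T.

B ≈ 5.88 μT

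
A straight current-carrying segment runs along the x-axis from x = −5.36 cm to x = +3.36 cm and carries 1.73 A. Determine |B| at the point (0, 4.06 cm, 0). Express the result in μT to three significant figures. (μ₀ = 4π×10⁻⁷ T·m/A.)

B ≈ 6.11 μT

For a finite straight segment, B = (μ₀I/4πd)(sinθ₁ + sinθ₂), where θ₁, θ₂ are the angles from the perpendicular to each end.
The perpendicular distance is d = 0.0406 m; the end-offsets along the wire are a = 0.0536 m and b = 0.0336 m.
sinθ₁ = 0.0536/√(0.0536²+0.0406²) = 0.7971; sinθ₂ = 0.0336/√(0.0336²+0.0406²) = 0.6376.
B = (4π×10⁻⁷ × 1.73) / (4π × 0.0406) × (0.7971 + 0.6376) = 6.11×10⁻⁶ T.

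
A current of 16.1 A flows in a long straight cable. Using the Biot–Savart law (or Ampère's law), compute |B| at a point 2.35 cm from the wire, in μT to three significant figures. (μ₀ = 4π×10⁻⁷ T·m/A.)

B ≈ 137 μT

For an infinitely long straight wire, B = μ₀I/(2πd).
B = (4π×10⁻⁷ × 16.1) / (2π × 0.0235) = 1.37×10⁻⁴ T.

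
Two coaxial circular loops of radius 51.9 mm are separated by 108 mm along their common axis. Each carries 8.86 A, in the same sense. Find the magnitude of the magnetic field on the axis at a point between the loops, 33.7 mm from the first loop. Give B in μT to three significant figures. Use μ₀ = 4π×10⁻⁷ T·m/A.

Each loop contributes B = μ₀IR²/[2(R²+z²)^(3/2)] on the axis, with z measured from that loop.
Loop 1 (z = 0.0337 m): B₁ = 6.33×10⁻⁵ T. Loop 2 (z = 0.0743 m): B₂ = 2.01×10⁻⁵ T.
The fields add: B = B₁ + B₂ = 8.34×10⁻⁵ T.

B ≈ 83.4 μT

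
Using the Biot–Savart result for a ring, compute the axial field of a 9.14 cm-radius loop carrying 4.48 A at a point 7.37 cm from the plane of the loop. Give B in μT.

B ≈ 14.5 μT

On the axis of a circular loop, B = μ₀IR² / [2(R²+z²)^(3/2)].
R² + z² = (0.0914)² + (0.0737)² = 0.01379 m², and (R²+z²)^(3/2) = 1.62×10⁻³ m³.
B = (4π×10⁻⁷ × 4.48 × 0.008354) / (2 × 1.62×10⁻³) = 1.45×10⁻⁵ T.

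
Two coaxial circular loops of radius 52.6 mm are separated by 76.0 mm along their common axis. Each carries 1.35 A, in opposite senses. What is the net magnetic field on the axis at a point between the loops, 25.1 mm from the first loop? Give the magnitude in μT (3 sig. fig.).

Each loop contributes B = μ₀IR²/[2(R²+z²)^(3/2)] on the axis, with z measured from that loop.
Loop 1 (z = 0.0251 m): B₁ = 1.19×10⁻⁵ T. Loop 2 (z = 0.0509 m): B₂ = 5.98×10⁻⁶ T.
The fields oppose: B = |B₁ − B₂| = 5.87×10⁻⁶ T.

B ≈ 5.87 μT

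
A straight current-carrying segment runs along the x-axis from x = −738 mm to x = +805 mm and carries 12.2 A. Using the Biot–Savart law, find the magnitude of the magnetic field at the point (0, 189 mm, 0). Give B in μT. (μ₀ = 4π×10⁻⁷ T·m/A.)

B ≈ 12.5 μT

For a finite straight segment, B = (μ₀I/4πd)(sinθ₁ + sinθ₂), where θ₁, θ₂ are the angles from the perpendicular to each end.
The perpendicular distance is d = 0.189 m; the end-offsets along the wire are a = 0.738 m and b = 0.805 m.
sinθ₁ = 0.738/√(0.738²+0.189²) = 0.9687; sinθ₂ = 0.805/√(0.805²+0.189²) = 0.9735.
B = (4π×10⁻⁷ × 12.2) / (4π × 0.189) × (0.9687 + 0.9735) = 1.25×10⁻⁵ T.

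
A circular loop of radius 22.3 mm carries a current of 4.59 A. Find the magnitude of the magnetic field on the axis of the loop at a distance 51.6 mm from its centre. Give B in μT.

On the axis of a circular loop, B = μ₀IR² / [2(R²+z²)^(3/2)].
R² + z² = (0.0223)² + (0.0516)² = 0.00316 m², and (R²+z²)^(3/2) = 1.78×10⁻⁴ m³.
B = (4π×10⁻⁷ × 4.59 × 0.0004973) / (2 × 1.78×10⁻⁴) = 8.07×10⁻⁶ T.

B ≈ 8.07 μT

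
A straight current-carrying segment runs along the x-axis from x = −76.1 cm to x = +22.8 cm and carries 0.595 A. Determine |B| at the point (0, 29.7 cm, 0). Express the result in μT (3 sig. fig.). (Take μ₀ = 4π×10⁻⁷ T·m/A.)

B ≈ 0.309 μT

For a finite straight segment, B = (μ₀I/4πd)(sinθ₁ + sinθ₂), where θ₁, θ₂ are the angles from the perpendicular to each end.
The perpendicular distance is d = 0.297 m; the end-offsets along the wire are a = 0.761 m and b = 0.228 m.
sinθ₁ = 0.761/√(0.761²+0.297²) = 0.9316; sinθ₂ = 0.228/√(0.228²+0.297²) = 0.6089.
B = (4π×10⁻⁷ × 0.595) / (4π × 0.297) × (0.9316 + 0.6089) = 3.09×10⁻⁷ T.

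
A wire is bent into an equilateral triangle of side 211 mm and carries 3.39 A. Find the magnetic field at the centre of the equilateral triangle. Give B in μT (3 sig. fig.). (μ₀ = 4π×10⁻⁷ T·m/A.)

B ≈ 28.9 μT

Each side is a finite straight segment at perpendicular distance d = a/(2 tan(π/3)) = 0.06091 m from the centre, with end-angles ±π/3.
One side contributes B₁ = (μ₀I/4πd)·2 sin(π/3) = 9.64×10⁻⁶ T.
All 3 sides add in the same direction: B = 3 × 9.64×10⁻⁶ = 2.89×10⁻⁵ T.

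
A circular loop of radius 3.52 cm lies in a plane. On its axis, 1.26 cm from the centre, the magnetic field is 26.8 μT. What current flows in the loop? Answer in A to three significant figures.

I ≈ 1.80 A

On the axis of a loop, B = μ₀IR²/[2(R²+z²)^(3/2)], so I = 2B(R²+z²)^(3/2)/(μ₀R²).
R² + z² = 0.001239 + 0.0001588 = 0.001398 m²; raised to 3/2 gives 5.23×10⁻⁵ m³.
I = 2 × 2.68×10⁻⁵ × 5.23×10⁻⁵ / (1.26×10⁻⁶ × 0.001239) = 1.80 A.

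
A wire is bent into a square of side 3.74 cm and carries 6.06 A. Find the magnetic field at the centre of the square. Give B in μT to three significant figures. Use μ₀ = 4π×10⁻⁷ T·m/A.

B ≈ 183 μT

Each side is a finite straight segment at perpendicular distance d = a/(2 tan(π/4)) = 0.0187 m from the centre, with end-angles ±π/4.
One side contributes B₁ = (μ₀I/4πd)·2 sin(π/4) = 4.58×10⁻⁵ T.
All 4 sides add in the same direction: B = 4 × 4.58×10⁻⁵ = 1.83×10⁻⁴ T.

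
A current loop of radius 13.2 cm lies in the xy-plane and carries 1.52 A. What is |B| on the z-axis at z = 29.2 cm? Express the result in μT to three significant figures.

On the axis of a circular loop, B = μ₀IR² / [2(R²+z²)^(3/2)].
R² + z² = (0.132)² + (0.292)² = 0.1027 m², and (R²+z²)^(3/2) = 3.29×10⁻² m³.
B = (4π×10⁻⁷ × 1.52 × 0.01742) / (2 × 3.29×10⁻²) = 5.06×10⁻⁷ T.

B ≈ 0.506 μT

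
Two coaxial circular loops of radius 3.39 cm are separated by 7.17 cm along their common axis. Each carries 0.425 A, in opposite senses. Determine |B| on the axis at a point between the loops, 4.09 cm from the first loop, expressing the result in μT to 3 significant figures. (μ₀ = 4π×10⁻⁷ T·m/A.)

B ≈ 1.15 μT

Each loop contributes B = μ₀IR²/[2(R²+z²)^(3/2)] on the axis, with z measured from that loop.
Loop 1 (z = 0.0409 m): B₁ = 2.05×10⁻⁶ T. Loop 2 (z = 0.0308 m): B₂ = 3.19×10⁻⁶ T.
The fields oppose: B = |B₁ − B₂| = 1.15×10⁻⁶ T.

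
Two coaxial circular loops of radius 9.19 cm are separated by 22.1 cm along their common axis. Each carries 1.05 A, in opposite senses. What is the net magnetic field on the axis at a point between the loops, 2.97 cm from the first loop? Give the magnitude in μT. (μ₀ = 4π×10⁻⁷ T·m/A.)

Each loop contributes B = μ₀IR²/[2(R²+z²)^(3/2)] on the axis, with z measured from that loop.
Loop 1 (z = 0.0297 m): B₁ = 6.18×10⁻⁶ T. Loop 2 (z = 0.1913 m): B₂ = 5.83×10⁻⁷ T.
The fields oppose: B = |B₁ − B₂| = 5.60×10⁻⁶ T.

B ≈ 5.60 μT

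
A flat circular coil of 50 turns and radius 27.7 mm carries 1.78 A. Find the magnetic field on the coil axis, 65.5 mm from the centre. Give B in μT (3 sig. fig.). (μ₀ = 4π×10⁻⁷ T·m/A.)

For an N-turn flat coil, B = Nμ₀IR²/[2(R²+z²)^(3/2)] with R = 0.0277 m, z = 0.0655 m.
B = 50 × 2.39×10⁻⁶ T = 1.19×10⁻⁴ T.

B ≈ 119 μT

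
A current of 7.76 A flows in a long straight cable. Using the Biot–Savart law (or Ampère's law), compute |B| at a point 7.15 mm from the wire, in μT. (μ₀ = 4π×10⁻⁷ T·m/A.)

For an infinitely long straight wire, B = μ₀I/(2πd).
B = (4π×10⁻⁷ × 7.76) / (2π × 0.00715) = 2.17×10⁻⁴ T.

B ≈ 217 μT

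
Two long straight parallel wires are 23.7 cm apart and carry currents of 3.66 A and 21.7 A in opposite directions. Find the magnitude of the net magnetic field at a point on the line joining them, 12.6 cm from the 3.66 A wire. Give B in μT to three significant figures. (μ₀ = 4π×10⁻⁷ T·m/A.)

B ≈ 44.9 μT

Each long wire gives B = μ₀I/(2πd). Distances are d₁ = 0.126 m and d₂ = 0.111 m.
B₁ = 5.81×10⁻⁶ T, B₂ = 3.91×10⁻⁵ T.
Between antiparallel currents both contributions point the same way, so they add. B = B₁ + B₂ = 5.81×10⁻⁶ + 3.91×10⁻⁵ = 4.49×10⁻⁵ T.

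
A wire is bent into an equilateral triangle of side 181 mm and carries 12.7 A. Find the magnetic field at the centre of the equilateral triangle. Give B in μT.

B ≈ 126 μT

Each side is a finite straight segment at perpendicular distance d = a/(2 tan(π/3)) = 0.05225 m from the centre, with end-angles ±π/3.
One side contributes B₁ = (μ₀I/4πd)·2 sin(π/3) = 4.21×10⁻⁵ T.
All 3 sides add in the same direction: B = 3 × 4.21×10⁻⁵ = 1.26×10⁻⁴ T.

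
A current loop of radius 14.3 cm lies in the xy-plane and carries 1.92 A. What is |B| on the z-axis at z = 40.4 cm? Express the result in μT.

On the axis of a circular loop, B = μ₀IR² / [2(R²+z²)^(3/2)].
R² + z² = (0.143)² + (0.404)² = 0.1837 m², and (R²+z²)^(3/2) = 7.87×10⁻² m³.
B = (4π×10⁻⁷ × 1.92 × 0.02045) / (2 × 7.87×10⁻²) = 3.13×10⁻⁷ T.

B ≈ 0.313 μT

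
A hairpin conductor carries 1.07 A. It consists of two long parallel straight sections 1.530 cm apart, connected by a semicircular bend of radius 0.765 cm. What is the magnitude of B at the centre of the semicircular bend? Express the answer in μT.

B ≈ 71.9 μT

The semicircular arc contributes B_arc = μ₀I·π/(4πR) = μ₀I/(4R) = 4.39×10⁻⁵ T.
Each semi-infinite lead is at perpendicular distance R = 0.00765 m from the centre, with the perpendicular foot at its near end, so it contributes μ₀I/(4πR); both point the same way, together 2.80×10⁻⁵ T.
Arc and leads all point the same direction: B = 4.39×10⁻⁵ + 2.80×10⁻⁵ = 7.19×10⁻⁵ T.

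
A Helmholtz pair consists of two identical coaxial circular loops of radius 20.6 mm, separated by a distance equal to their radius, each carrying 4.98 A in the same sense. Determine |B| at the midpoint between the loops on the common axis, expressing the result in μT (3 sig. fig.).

Each loop contributes B = μ₀IR²/[2(R²+z²)^(3/2)] on the axis, with z measured from that loop.
Loop 1 (z = 0.0103 m): B₁ = 1.09×10⁻⁴ T. Loop 2 (z = 0.0103 m): B₂ = 1.09×10⁻⁴ T.
The fields add: B = B₁ + B₂ = 2.17×10⁻⁴ T.

B ≈ 217 μT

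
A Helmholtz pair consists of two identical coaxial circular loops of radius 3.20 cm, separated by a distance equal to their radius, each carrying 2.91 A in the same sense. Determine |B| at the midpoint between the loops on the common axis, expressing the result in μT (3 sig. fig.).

Each loop contributes B = μ₀IR²/[2(R²+z²)^(3/2)] on the axis, with z measured from that loop.
Loop 1 (z = 0.016 m): B₁ = 4.09×10⁻⁵ T. Loop 2 (z = 0.016 m): B₂ = 4.09×10⁻⁵ T.
The fields add: B = B₁ + B₂ = 8.18×10⁻⁵ T.

B ≈ 81.8 μT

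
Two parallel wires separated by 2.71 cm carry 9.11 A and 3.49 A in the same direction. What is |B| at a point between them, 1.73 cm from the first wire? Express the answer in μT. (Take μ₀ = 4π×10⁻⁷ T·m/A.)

Each long wire gives B = μ₀I/(2πd). Distances are d₁ = 0.0173 m and d₂ = 0.0098 m.
B₁ = 1.05×10⁻⁴ T, B₂ = 7.12×10⁻⁵ T.
Between parallel currents the two contributions point in opposite directions, so they subtract. B = |B₁ − B₂| = |1.05×10⁻⁴ − 7.12×10⁻⁵| = 3.41×10⁻⁵ T.

B ≈ 34.1 μT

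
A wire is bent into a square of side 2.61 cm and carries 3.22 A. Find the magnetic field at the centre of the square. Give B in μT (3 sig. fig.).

B ≈ 140 μT

Each side is a finite straight segment at perpendicular distance d = a/(2 tan(π/4)) = 0.01305 m from the centre, with end-angles ±π/4.
One side contributes B₁ = (μ₀I/4πd)·2 sin(π/4) = 3.49×10⁻⁵ T.
All 4 sides add in the same direction: B = 4 × 3.49×10⁻⁵ = 1.40×10⁻⁴ T.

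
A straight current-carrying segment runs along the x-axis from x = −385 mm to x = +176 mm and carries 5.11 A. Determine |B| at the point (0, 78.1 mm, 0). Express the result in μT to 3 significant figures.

For a finite straight segment, B = (μ₀I/4πd)(sinθ₁ + sinθ₂), where θ₁, θ₂ are the angles from the perpendicular to each end.
The perpendicular distance is d = 0.0781 m; the end-offsets along the wire are a = 0.385 m and b = 0.176 m.
sinθ₁ = 0.385/√(0.385²+0.0781²) = 0.9800; sinθ₂ = 0.176/√(0.176²+0.0781²) = 0.9140.
B = (4π×10⁻⁷ × 5.11) / (4π × 0.0781) × (0.9800 + 0.9140) = 1.24×10⁻⁵ T.

B ≈ 12.4 μT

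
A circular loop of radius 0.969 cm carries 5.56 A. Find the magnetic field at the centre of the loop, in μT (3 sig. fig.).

At the centre of a circular loop the Biot–Savart law gives B = μ₀I/(2R).
B = (4π×10⁻⁷ × 5.56) / (2 × 0.00969) = 3.61×10⁻⁴ T.

B ≈ 361 μT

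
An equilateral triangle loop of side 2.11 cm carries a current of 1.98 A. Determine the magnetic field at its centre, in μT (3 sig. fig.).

B ≈ 169 μT

Each side is a finite straight segment at perpendicular distance d = a/(2 tan(π/3)) = 0.006091 m from the centre, with end-angles ±π/3.
One side contributes B₁ = (μ₀I/4πd)·2 sin(π/3) = 5.63×10⁻⁵ T.
All 3 sides add in the same direction: B = 3 × 5.63×10⁻⁵ = 1.69×10⁻⁴ T.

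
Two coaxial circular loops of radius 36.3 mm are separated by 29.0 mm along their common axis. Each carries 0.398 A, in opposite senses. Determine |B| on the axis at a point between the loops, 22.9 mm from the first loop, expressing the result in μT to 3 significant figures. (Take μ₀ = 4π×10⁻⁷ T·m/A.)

Each loop contributes B = μ₀IR²/[2(R²+z²)^(3/2)] on the axis, with z measured from that loop.
Loop 1 (z = 0.0229 m): B₁ = 4.17×10⁻⁶ T. Loop 2 (z = 0.0061 m): B₂ = 6.61×10⁻⁶ T.
The fields oppose: B = |B₁ − B₂| = 2.44×10⁻⁶ T.

B ≈ 2.44 μT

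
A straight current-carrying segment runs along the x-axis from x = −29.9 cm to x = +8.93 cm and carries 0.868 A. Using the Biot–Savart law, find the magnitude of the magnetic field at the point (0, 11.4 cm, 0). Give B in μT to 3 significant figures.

B ≈ 1.18 μT

For a finite straight segment, B = (μ₀I/4πd)(sinθ₁ + sinθ₂), where θ₁, θ₂ are the angles from the perpendicular to each end.
The perpendicular distance is d = 0.114 m; the end-offsets along the wire are a = 0.299 m and b = 0.0893 m.
sinθ₁ = 0.299/√(0.299²+0.114²) = 0.9344; sinθ₂ = 0.0893/√(0.0893²+0.114²) = 0.6167.
B = (4π×10⁻⁷ × 0.868) / (4π × 0.114) × (0.9344 + 0.6167) = 1.18×10⁻⁶ T.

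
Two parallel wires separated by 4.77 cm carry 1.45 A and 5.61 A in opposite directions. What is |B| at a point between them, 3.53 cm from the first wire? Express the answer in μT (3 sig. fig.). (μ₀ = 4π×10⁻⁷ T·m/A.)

Each long wire gives B = μ₀I/(2πd). Distances are d₁ = 0.0353 m and d₂ = 0.0124 m.
B₁ = 8.22×10⁻⁶ T, B₂ = 9.05×10⁻⁵ T.
Between antiparallel currents both contributions point the same way, so they add. B = B₁ + B₂ = 8.22×10⁻⁶ + 9.05×10⁻⁵ = 9.87×10⁻⁵ T.

B ≈ 98.7 μT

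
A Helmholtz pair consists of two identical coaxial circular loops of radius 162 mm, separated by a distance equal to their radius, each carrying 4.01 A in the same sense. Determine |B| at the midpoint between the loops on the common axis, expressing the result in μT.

B ≈ 22.3 μT

Each loop contributes B = μ₀IR²/[2(R²+z²)^(3/2)] on the axis, with z measured from that loop.
Loop 1 (z = 0.081 m): B₁ = 1.11×10⁻⁵ T. Loop 2 (z = 0.081 m): B₂ = 1.11×10⁻⁵ T.
The fields add: B = B₁ + B₂ = 2.23×10⁻⁵ T.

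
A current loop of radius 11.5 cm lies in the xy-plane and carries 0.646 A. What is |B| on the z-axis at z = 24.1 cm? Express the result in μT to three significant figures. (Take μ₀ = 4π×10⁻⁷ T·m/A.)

B ≈ 0.282 μT

On the axis of a circular loop, B = μ₀IR² / [2(R²+z²)^(3/2)].
R² + z² = (0.115)² + (0.241)² = 0.07131 m², and (R²+z²)^(3/2) = 1.90×10⁻² m³.
B = (4π×10⁻⁷ × 0.646 × 0.01323) / (2 × 1.90×10⁻²) = 2.82×10⁻⁷ T.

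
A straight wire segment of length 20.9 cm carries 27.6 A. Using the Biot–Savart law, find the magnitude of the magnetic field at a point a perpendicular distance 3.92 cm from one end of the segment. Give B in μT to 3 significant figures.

For a finite straight segment, B = (μ₀I/4πd)(sinθ₁ + sinθ₂), where θ₁, θ₂ are the angles from the perpendicular to each end.
The perpendicular foot is at one end, so the two end-offsets along the wire are 0 and L = 0.209 m.
sinθ₁ = 0/√(0²+0.0392²) = 0.0000; sinθ₂ = 0.209/√(0.209²+0.0392²) = 0.9829.
B = (4π×10⁻⁷ × 27.6) / (4π × 0.0392) × (0.0000 + 0.9829) = 6.92×10⁻⁵ T.

B ≈ 69.2 μT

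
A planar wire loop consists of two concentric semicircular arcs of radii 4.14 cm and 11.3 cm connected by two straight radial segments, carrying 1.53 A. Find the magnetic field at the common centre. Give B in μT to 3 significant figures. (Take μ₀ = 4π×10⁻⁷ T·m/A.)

B ≈ 7.36 μT

The radial connectors point toward the centre, so dl × r̂ = 0 and they contribute nothing.
Each semicircle gives μ₀I/(4R): inner arc 1.16×10⁻⁵ T, outer arc 4.25×10⁻⁶ T.
The two arcs carry current in opposite angular senses, so their fields oppose: B = |1.16×10⁻⁵ − 4.25×10⁻⁶| = 7.36×10⁻⁶ T.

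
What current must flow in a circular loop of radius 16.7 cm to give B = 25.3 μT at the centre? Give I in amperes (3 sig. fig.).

At the centre of a circular loop B = μ₀I/(2R), so I = 2RB/μ₀.
With R = 0.167 m, I = 2 × 0.167 × 2.53×10⁻⁵ / (4π×10⁻⁷) = 6.72 A.

I ≈ 6.72 A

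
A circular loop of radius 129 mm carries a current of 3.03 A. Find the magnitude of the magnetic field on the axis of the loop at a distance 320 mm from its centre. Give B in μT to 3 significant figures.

On the axis of a circular loop, B = μ₀IR² / [2(R²+z²)^(3/2)].
R² + z² = (0.129)² + (0.32)² = 0.119 m², and (R²+z²)^(3/2) = 4.11×10⁻² m³.
B = (4π×10⁻⁷ × 3.03 × 0.01664) / (2 × 4.11×10⁻²) = 7.71×10⁻⁷ T.

B ≈ 0.771 μT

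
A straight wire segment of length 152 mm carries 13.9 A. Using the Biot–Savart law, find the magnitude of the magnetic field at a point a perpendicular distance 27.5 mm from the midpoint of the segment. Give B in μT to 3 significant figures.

B ≈ 95.1 μT

For a finite straight segment, B = (μ₀I/4πd)(sinθ₁ + sinθ₂), where θ₁, θ₂ are the angles from the perpendicular to each end.
The perpendicular from the point meets the wire at its midpoint, so each end is L/2 = 0.076 m away along the wire.
sinθ₁ = 0.076/√(0.076²+0.0275²) = 0.9403; sinθ₂ = 0.076/√(0.076²+0.0275²) = 0.9403.
B = (4π×10⁻⁷ × 13.9) / (4π × 0.0275) × (0.9403 + 0.9403) = 9.51×10⁻⁵ T.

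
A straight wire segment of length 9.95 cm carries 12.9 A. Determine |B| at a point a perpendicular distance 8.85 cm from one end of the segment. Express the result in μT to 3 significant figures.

For a finite straight segment, B = (μ₀I/4πd)(sinθ₁ + sinθ₂), where θ₁, θ₂ are the angles from the perpendicular to each end.
The perpendicular foot is at one end, so the two end-offsets along the wire are 0 and L = 0.0995 m.
sinθ₁ = 0/√(0²+0.0885²) = 0.0000; sinθ₂ = 0.0995/√(0.0995²+0.0885²) = 0.7472.
B = (4π×10⁻⁷ × 12.9) / (4π × 0.0885) × (0.0000 + 0.7472) = 1.09×10⁻⁵ T.

B ≈ 10.9 μT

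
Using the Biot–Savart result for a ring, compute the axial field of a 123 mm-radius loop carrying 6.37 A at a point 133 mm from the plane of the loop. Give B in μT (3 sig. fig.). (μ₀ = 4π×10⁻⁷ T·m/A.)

On the axis of a circular loop, B = μ₀IR² / [2(R²+z²)^(3/2)].
R² + z² = (0.123)² + (0.133)² = 0.03282 m², and (R²+z²)^(3/2) = 5.95×10⁻³ m³.
B = (4π×10⁻⁷ × 6.37 × 0.01513) / (2 × 5.95×10⁻³) = 1.02×10⁻⁵ T.

B ≈ 10.2 μT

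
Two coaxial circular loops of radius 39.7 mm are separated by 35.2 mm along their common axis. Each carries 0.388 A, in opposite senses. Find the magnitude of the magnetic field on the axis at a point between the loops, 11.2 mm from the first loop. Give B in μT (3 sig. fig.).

B ≈ 1.63 μT

Each loop contributes B = μ₀IR²/[2(R²+z²)^(3/2)] on the axis, with z measured from that loop.
Loop 1 (z = 0.0112 m): B₁ = 5.47×10⁻⁶ T. Loop 2 (z = 0.024 m): B₂ = 3.85×10⁻⁶ T.
The fields oppose: B = |B₁ − B₂| = 1.63×10⁻⁶ T.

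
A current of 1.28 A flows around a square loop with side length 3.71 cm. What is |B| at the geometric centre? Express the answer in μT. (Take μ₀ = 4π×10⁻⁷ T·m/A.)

B ≈ 39.0 μT

Each side is a finite straight segment at perpendicular distance d = a/(2 tan(π/4)) = 0.01855 m from the centre, with end-angles ±π/4.
One side contributes B₁ = (μ₀I/4πd)·2 sin(π/4) = 9.76×10⁻⁶ T.
All 4 sides add in the same direction: B = 4 × 9.76×10⁻⁶ = 3.90×10⁻⁵ T.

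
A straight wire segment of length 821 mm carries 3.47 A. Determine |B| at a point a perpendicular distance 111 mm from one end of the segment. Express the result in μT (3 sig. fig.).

For a finite straight segment, B = (μ₀I/4πd)(sinθ₁ + sinθ₂), where θ₁, θ₂ are the angles from the perpendicular to each end.
The perpendicular foot is at one end, so the two end-offsets along the wire are 0 and L = 0.821 m.
sinθ₁ = 0/√(0²+0.111²) = 0.0000; sinθ₂ = 0.821/√(0.821²+0.111²) = 0.9910.
B = (4π×10⁻⁷ × 3.47) / (4π × 0.111) × (0.0000 + 0.9910) = 3.10×10⁻⁶ T.

B ≈ 3.10 μT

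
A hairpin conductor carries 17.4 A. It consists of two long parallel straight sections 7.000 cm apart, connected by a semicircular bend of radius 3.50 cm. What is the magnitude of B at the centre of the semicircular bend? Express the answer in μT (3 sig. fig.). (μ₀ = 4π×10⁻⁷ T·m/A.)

B ≈ 256 μT

The semicircular arc contributes B_arc = μ₀I·π/(4πR) = μ₀I/(4R) = 1.56×10⁻⁴ T.
Each semi-infinite lead is at perpendicular distance R = 0.035 m from the centre, with the perpendicular foot at its near end, so it contributes μ₀I/(4πR); both point the same way, together 9.94×10⁻⁵ T.
Arc and leads all point the same direction: B = 1.56×10⁻⁴ + 9.94×10⁻⁵ = 2.56×10⁻⁴ T.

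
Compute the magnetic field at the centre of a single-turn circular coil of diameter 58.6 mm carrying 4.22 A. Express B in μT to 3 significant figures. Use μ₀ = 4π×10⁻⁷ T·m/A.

At the centre of a circular loop the Biot–Savart law gives B = μ₀I/(2R) (so R = 0.0293 m).
B = (4π×10⁻⁷ × 4.22) / (2 × 0.0293) = 9.05×10⁻⁵ T.

B ≈ 90.5 μT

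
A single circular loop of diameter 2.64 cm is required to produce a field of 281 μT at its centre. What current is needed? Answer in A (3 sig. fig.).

At the centre of a circular loop B = μ₀I/(2R), so I = 2RB/μ₀.
With R = 0.0132 m, I = 2 × 0.0132 × 2.81×10⁻⁴ / (4π×10⁻⁷) = 5.90 A.

I ≈ 5.90 A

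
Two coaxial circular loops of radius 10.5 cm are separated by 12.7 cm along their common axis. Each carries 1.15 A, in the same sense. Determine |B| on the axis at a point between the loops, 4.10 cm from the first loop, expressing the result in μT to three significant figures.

B ≈ 8.75 μT

Each loop contributes B = μ₀IR²/[2(R²+z²)^(3/2)] on the axis, with z measured from that loop.
Loop 1 (z = 0.041 m): B₁ = 5.56×10⁻⁶ T. Loop 2 (z = 0.086 m): B₂ = 3.19×10⁻⁶ T.
The fields add: B = B₁ + B₂ = 8.75×10⁻⁶ T.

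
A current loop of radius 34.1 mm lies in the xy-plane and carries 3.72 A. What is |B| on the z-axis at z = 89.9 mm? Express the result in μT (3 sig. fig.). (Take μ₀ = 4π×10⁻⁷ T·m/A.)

B ≈ 3.06 μT

On the axis of a circular loop, B = μ₀IR² / [2(R²+z²)^(3/2)].
R² + z² = (0.0341)² + (0.0899)² = 0.009245 m², and (R²+z²)^(3/2) = 8.89×10⁻⁴ m³.
B = (4π×10⁻⁷ × 3.72 × 0.001163) / (2 × 8.89×10⁻⁴) = 3.06×10⁻⁶ T.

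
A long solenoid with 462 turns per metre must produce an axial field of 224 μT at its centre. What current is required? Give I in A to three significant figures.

Inside a long solenoid B = μ₀nI with n = 462 m⁻¹, so I = B/(μ₀n).
I = 2.24×10⁻⁴ / (4π×10⁻⁷ × 462) = 0.386 A.

I ≈ 0.386 A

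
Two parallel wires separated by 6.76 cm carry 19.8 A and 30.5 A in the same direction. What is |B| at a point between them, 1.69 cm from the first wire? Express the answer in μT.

B ≈ 114 μT

Each long wire gives B = μ₀I/(2πd). Distances are d₁ = 0.0169 m and d₂ = 0.0507 m.
B₁ = 2.34×10⁻⁴ T, B₂ = 1.20×10⁻⁴ T.
Between parallel currents the two contributions point in opposite directions, so they subtract. B = |B₁ − B₂| = |2.34×10⁻⁴ − 1.20×10⁻⁴| = 1.14×10⁻⁴ T.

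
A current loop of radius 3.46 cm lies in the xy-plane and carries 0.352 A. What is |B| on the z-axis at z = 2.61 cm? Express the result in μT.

B ≈ 3.25 μT

On the axis of a circular loop, B = μ₀IR² / [2(R²+z²)^(3/2)].
R² + z² = (0.0346)² + (0.0261)² = 0.001878 m², and (R²+z²)^(3/2) = 8.14×10⁻⁵ m³.
B = (4π×10⁻⁷ × 0.352 × 0.001197) / (2 × 8.14×10⁻⁵) = 3.25×10⁻⁶ T.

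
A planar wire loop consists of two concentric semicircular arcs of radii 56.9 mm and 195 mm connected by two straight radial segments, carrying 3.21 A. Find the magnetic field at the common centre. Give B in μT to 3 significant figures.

The radial connectors point toward the centre, so dl × r̂ = 0 and they contribute nothing.
Each semicircle gives μ₀I/(4R): inner arc 1.77×10⁻⁵ T, outer arc 5.17×10⁻⁶ T.
The two arcs carry current in opposite angular senses, so their fields oppose: B = |1.77×10⁻⁵ − 5.17×10⁻⁶| = 1.26×10⁻⁵ T.

B ≈ 12.6 μT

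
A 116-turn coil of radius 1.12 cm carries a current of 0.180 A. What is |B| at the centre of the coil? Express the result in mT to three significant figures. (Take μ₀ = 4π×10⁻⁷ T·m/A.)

B ≈ 1.17 mT

For an N-turn flat coil, B = Nμ₀I/(2R) with R = 0.0112 m.
B = 116 × 1.01×10⁻⁵ T = 1.17×10⁻³ T.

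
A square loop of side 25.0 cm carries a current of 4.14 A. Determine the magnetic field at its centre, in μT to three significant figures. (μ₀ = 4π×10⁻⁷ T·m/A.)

B ≈ 18.7 μT

Each side is a finite straight segment at perpendicular distance d = a/(2 tan(π/4)) = 0.125 m from the centre, with end-angles ±π/4.
One side contributes B₁ = (μ₀I/4πd)·2 sin(π/4) = 4.68×10⁻⁶ T.
All 4 sides add in the same direction: B = 4 × 4.68×10⁻⁶ = 1.87×10⁻⁵ T.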